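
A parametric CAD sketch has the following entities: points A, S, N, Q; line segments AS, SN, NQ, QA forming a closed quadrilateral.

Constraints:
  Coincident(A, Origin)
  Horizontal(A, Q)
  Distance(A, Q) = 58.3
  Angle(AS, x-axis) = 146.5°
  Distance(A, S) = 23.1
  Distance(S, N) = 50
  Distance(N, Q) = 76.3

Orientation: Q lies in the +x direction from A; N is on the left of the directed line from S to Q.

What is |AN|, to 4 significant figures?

56.11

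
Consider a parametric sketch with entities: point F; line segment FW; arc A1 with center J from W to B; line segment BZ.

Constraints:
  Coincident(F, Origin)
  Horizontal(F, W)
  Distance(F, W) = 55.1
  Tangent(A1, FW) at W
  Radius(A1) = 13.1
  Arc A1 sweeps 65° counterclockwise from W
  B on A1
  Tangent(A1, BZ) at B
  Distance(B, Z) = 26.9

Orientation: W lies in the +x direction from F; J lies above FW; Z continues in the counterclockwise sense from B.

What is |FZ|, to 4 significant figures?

84.60

F is at the origin; F and W share the same y with |FW| = 55.1 and W on the +x side, so W = (55.10, 0.000). Since A1 is tangent to FW there, JW ⟂ FW, so J = W + (0, 13.1) = (55.10, 13.10). On A1, W sits at bearing -90° from J; a 65° counterclockwise sweep puts B at bearing -25°, so B = J + 13.1·(cos -25°, sin -25°) = (66.97, 7.564). The tangent condition forces JB to be normal to BZ, so BZ runs along (−sin -25°, cos -25°); with |BZ| = 26.9, Z = (78.34, 31.94). Then |FZ| = |Z − F| = 84.60.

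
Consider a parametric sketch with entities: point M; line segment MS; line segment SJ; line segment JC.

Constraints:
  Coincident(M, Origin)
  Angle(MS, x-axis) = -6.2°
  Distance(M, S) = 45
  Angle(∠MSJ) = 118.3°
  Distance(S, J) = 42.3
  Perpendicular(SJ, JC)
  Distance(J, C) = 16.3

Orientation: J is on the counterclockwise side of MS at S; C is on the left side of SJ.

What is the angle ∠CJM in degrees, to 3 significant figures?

58.1°

∠MSJ = 118.3°, so SJ runs at -6.2° + (180° − 118.3°) = 55.5° from the x-axis; with |SJ| = 42.3, J = S + 42.3·(cos 55.5°, sin 55.5°) = (68.7, 30.0). SJ ⟂ JC; with |JC| = 16.3 on the left of SJ, C = J + 16.3·(-0.824, 0.566) = (55.3, 39.2). Then cos ∠CJM = JC·JM / (|JC||JM|), giving 58.1°.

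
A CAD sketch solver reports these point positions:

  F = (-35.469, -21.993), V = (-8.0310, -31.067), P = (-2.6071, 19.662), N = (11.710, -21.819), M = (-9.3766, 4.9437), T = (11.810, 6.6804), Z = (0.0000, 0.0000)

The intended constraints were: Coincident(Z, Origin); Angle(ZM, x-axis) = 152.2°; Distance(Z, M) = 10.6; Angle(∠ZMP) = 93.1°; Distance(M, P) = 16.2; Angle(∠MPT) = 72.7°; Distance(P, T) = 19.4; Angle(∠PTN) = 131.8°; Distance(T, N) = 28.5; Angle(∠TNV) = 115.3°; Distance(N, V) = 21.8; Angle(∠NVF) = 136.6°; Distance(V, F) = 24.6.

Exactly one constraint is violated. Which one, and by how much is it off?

Distance(V, F) = 24.6 — off by 4.30.

Z = (0.00, 0.00) ✓; ZM at 152.2° ✓; |ZM| = 10.60 ✓; ∠ZMP = 93.10° ✓; |MP| = 16.20 ✓; ∠MPT = 72.70° ✓; |PT| = 19.40 ✓; ∠PTN = 131.8° ✓; |TN| = 28.50 ✓; ∠TNV = 115.3° ✓; |NV| = 21.80 ✓; ∠NVF = 136.6° ✓; |VF| = 28.90 ✗.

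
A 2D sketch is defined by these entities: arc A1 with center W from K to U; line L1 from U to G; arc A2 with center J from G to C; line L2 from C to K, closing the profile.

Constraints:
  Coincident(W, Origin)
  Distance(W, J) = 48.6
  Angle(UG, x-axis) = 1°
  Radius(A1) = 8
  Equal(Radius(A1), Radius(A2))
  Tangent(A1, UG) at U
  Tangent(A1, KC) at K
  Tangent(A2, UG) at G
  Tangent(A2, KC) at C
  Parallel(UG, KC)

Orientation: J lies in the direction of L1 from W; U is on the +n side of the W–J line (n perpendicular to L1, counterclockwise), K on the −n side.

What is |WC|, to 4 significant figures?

49.25

The slot axis is L1's direction at 1.0°, so u = (cos 1.0°, sin 1.0°) = (0.9998, 0.01745) and n = (−sin 1.0°, cos 1.0°) = (-0.01745, 0.9998). W is at the origin and J lies 48.6 along u from W, so J = 48.6·u = (48.59, 0.8482). Tangency of A1 to both parallel lines with radius 8.0 puts U and K at W ± 8.0·n: U = (-0.1396, 7.999), K = (0.1396, -7.999). Equal radii place G and C the same way about J: G = J + 8.0·n = (48.45, 8.847), C = J − 8.0·n = (48.73, -7.151). Then |WC| = |C − W| = 49.25.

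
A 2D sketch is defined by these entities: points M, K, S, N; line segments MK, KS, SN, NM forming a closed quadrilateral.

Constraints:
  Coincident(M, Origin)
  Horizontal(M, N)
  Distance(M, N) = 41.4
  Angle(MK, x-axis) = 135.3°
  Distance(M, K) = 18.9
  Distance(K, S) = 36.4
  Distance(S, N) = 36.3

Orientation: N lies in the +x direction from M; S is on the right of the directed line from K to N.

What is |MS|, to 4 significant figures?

17.87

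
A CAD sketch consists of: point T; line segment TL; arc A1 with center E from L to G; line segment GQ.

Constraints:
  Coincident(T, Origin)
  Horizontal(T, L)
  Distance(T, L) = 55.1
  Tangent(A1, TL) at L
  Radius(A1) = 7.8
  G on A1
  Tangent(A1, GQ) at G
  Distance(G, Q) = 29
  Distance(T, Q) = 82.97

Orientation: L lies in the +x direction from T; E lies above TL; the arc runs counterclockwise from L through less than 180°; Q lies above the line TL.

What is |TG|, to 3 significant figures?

61.4

Checks: |EG| = 7.800 ✓; ∠(EG, GQ) = 90.00° ✓; |GQ| = 29.00 ✓; |TQ| = 82.97 ✓.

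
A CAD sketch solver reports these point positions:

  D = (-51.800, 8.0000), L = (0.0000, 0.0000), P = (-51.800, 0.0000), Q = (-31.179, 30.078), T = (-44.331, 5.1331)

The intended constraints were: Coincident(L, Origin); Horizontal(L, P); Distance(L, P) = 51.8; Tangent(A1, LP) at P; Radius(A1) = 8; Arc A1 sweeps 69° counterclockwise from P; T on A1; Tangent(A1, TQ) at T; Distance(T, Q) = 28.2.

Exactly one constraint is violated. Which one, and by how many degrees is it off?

Tangent(A1, TQ) at T — off by 6.80°.

L = (0.00, 0.00) ✓; L.y = 0.00, P.y = 0.00 ✓; |LP| = 51.80 ✓; ∠(DP, PL) = 90.00° ✓; |DP| = 8.000 ✓; bearing(D→T) − bearing(D→P) = 69.00° ✓; |DT| = 8.000 ✓; ∠(DT, TQ) = 96.80° ✗; |TQ| = 28.20 ✓.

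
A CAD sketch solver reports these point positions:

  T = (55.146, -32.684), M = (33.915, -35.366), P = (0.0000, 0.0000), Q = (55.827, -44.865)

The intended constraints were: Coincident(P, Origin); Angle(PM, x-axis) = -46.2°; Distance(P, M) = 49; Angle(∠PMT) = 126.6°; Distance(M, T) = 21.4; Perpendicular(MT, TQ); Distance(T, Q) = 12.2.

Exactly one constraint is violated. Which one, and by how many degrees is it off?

Perpendicular(MT, TQ) — off by 4.00°.

P = (0.00, 0.00) ✓; PM at -46.20° ✓; |PM| = 49.00 ✓; ∠PMT = 126.6° ✓; |MT| = 21.40 ✓; ∠(MT, TQ) = 94.00° ✗; |TQ| = 12.20 ✓.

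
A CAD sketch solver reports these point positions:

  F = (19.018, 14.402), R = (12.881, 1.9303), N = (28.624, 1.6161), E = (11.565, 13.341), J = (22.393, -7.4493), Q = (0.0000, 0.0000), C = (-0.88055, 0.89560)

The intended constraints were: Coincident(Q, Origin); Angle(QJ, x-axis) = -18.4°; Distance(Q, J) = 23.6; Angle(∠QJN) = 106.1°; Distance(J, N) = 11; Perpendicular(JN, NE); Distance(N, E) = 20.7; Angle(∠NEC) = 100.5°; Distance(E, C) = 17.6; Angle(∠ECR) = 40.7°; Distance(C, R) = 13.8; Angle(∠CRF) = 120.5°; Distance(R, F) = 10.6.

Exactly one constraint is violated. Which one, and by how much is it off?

Distance(R, F) = 10.6 — off by 3.30.

Q = (0.00, 0.00) ✓; QJ at -18.40° ✓; |QJ| = 23.60 ✓; ∠QJN = 106.1° ✓; |JN| = 11.00 ✓; ∠(JN, NE) = 90.00° ✓; |NE| = 20.70 ✓; ∠NEC = 100.5° ✓; |EC| = 17.60 ✓; ∠ECR = 40.70° ✓; |CR| = 13.80 ✓; ∠CRF = 120.5° ✓; |RF| = 13.90 ✗.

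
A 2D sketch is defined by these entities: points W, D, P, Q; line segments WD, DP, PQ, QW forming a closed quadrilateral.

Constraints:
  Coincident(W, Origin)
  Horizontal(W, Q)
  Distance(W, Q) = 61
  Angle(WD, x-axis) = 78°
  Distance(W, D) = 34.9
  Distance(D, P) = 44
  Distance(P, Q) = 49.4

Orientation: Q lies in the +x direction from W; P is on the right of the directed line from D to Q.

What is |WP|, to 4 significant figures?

15.75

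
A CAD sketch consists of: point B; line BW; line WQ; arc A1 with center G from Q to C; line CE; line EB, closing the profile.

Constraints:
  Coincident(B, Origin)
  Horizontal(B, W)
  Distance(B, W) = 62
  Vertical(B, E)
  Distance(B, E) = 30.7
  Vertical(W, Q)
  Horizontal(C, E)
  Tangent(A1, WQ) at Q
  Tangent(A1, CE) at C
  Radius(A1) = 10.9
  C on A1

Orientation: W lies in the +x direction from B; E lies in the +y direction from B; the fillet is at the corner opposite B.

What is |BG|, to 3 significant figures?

54.8

B is at the origin; BW is horizontal with |BW| = 62.0 and W on the +x side, so W = (62.0, 0.00). BE is vertical with |BE| = 30.7 and E on the +y side, so E = (0.00, 30.7). The virtual corner opposite B is at (62.0, 30.7). Since A1 is tangent to WQ there, GQ ⟂ WQ and the tangent condition forces GC to be normal to CE, with radius 10.9, so the center G sits 10.9 in from both sides at G = (51.1, 19.8). Then |BG| = |G − B| = 54.8.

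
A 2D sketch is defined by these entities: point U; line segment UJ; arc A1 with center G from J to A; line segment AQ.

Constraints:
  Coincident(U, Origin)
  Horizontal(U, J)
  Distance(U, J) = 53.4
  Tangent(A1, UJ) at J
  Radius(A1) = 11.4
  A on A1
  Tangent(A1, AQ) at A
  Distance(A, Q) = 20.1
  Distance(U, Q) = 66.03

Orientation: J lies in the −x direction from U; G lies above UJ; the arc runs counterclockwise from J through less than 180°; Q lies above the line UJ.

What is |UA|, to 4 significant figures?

47.92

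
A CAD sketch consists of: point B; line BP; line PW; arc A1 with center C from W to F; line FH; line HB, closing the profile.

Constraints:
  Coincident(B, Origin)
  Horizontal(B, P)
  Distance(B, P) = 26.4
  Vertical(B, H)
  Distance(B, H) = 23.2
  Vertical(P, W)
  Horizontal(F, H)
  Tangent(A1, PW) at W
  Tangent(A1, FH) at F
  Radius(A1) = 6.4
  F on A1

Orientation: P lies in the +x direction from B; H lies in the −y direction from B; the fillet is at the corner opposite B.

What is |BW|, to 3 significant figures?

31.3

B is at the origin; B and P share the same y with |BP| = 26.4 and P on the +x side, so P = (26.4, 0.00). B and H share the same x with |BH| = 23.2 and H on the −y side, so H = (0.00, -23.2). The virtual corner opposite B is at (26.4, -23.2). A1 meets PW tangentially, so CW is at right angles to PW and since A1 is tangent to FH there, CF ⟂ FH, with radius 6.4, so the center C sits 6.4 in from both sides at C = (20.0, -16.8). That places the tangent points at W = (26.4, -16.8) on PW and F = (20.0, -23.2) on FH. Then |BW| = |W − B| = 31.3.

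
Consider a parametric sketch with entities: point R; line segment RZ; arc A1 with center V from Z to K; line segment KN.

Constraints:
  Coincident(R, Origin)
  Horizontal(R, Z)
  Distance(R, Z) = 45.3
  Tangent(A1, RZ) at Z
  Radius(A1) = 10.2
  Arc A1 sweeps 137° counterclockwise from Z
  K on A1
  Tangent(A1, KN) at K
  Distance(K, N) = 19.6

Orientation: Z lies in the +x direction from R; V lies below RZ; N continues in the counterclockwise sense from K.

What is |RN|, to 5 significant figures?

61.136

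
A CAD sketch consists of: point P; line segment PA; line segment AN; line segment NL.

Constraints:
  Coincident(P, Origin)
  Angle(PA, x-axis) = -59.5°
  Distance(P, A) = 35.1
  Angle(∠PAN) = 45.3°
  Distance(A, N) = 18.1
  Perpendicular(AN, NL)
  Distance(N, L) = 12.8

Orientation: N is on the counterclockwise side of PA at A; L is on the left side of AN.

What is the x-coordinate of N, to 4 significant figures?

22.44

P is at the origin; PA runs at -59.5° with length 35.1, so A = 35.1·(cos -59.5°, sin -59.5°) = (17.81, -30.24). ∠PAN = 45.3°, so AN runs at -59.5° + (180° − 45.3°) = 75.20° from the x-axis; with |AN| = 18.1, N = A + 18.1·(cos 75.20°, sin 75.20°) = (22.44, -12.74). So N.x = 22.44.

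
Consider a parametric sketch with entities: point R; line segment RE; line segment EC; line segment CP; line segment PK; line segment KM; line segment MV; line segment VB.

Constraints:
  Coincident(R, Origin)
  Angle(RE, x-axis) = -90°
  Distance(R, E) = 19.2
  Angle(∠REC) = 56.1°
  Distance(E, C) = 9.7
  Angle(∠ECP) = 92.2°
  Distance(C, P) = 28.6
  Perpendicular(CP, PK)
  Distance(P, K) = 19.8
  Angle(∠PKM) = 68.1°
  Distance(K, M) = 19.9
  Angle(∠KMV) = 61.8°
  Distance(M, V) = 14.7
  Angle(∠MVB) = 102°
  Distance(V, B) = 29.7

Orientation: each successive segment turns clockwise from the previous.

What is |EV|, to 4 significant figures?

22.81

∠PKM = 68.1° gives KM at -143.6° from the x-axis; with |KM| = 19.9, M = (7.806, -11.67). ∠KMV = 61.8° gives MV at 98.20° from the x-axis; with |MV| = 14.7, V = (5.709, 2.880). Then |EV| = |V − E| = 22.81.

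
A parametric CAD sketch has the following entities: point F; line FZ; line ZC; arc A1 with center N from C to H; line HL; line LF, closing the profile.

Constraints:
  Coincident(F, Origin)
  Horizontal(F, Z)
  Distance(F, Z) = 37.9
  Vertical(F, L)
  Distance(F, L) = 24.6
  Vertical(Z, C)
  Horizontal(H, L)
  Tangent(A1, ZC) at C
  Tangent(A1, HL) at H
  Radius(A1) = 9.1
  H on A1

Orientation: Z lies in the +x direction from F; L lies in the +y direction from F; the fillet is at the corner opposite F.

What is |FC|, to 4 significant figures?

40.95

F is at the origin; F and Z share the same y with |FZ| = 37.9 and Z on the +x side, so Z = (37.90, 0.000). F and L share the same x with |FL| = 24.6 and L on the +y side, so L = (0.000, 24.60). The virtual corner opposite F is at (37.90, 24.60). Since A1 is tangent to ZC there, NC ⟂ ZC and A1 meets HL tangentially, so NH is at right angles to HL, with radius 9.1, so the center N sits 9.1 in from both sides at N = (28.80, 15.50). That places the tangent points at C = (37.90, 15.50) on ZC and H = (28.80, 24.60) on HL. Then |FC| = |C − F| = 40.95.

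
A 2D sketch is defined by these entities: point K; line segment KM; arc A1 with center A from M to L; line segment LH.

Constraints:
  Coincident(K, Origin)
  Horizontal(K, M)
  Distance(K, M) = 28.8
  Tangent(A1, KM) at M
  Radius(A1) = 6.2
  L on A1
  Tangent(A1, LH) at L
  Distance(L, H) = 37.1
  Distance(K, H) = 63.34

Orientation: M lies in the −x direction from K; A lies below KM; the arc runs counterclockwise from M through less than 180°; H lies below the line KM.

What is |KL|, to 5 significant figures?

34.332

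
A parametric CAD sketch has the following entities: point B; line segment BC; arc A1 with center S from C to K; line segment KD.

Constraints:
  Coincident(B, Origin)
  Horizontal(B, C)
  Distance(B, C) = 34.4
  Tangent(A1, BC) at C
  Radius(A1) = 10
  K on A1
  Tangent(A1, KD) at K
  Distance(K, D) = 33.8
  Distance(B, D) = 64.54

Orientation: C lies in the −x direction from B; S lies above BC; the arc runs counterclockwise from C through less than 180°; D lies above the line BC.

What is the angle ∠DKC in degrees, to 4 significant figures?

114.6°

Checks: |BC| = 34.40 ✓; |SK| = 10.00 ✓; ∠(SK, KD) = 90.00° ✓; |KD| = 33.80 ✓; |BD| = 64.54 ✓.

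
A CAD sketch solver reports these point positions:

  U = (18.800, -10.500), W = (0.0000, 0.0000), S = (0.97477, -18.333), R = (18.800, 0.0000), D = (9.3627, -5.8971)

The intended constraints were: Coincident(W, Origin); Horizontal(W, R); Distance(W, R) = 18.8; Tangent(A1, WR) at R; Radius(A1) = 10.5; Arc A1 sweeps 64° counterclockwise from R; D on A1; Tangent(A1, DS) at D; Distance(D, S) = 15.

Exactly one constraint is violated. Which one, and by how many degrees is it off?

Tangent(A1, DS) at D — off by 8.00°.

W = (0.00, 0.00) ✓; W.y = 0.00, R.y = 0.00 ✓; |WR| = 18.80 ✓; ∠(UR, RW) = 90.00° ✓; |UR| = 10.50 ✓; bearing(U→D) − bearing(U→R) = 64.00° ✓; |UD| = 10.50 ✓; ∠(UD, DS) = 98.00° ✗; |DS| = 15.00 ✓.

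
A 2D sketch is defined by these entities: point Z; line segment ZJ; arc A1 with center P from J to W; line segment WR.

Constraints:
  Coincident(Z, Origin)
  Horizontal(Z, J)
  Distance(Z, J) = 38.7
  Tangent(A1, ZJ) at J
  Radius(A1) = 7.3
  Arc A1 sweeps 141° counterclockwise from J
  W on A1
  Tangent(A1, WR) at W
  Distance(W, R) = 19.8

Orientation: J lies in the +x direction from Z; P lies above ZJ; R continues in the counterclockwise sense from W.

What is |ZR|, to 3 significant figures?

37.8

Z is at the origin; ZJ is horizontal with |ZJ| = 38.7 and J on the +x side, so J = (38.7, 0.00). The tangent condition forces PJ to be normal to ZJ, so P = J + (0, 7.3) = (38.7, 7.30). On A1, J sits at bearing -90° from P; a 141° counterclockwise sweep puts W at bearing 51°, so W = P + 7.3·(cos 51°, sin 51°) = (43.3, 13.0). A1 meets WR tangentially, so PW is at right angles to WR, so WR runs along (−sin 51°, cos 51°); with |WR| = 19.8, R = (27.9, 25.4). Then |ZR| = |R − Z| = 37.8.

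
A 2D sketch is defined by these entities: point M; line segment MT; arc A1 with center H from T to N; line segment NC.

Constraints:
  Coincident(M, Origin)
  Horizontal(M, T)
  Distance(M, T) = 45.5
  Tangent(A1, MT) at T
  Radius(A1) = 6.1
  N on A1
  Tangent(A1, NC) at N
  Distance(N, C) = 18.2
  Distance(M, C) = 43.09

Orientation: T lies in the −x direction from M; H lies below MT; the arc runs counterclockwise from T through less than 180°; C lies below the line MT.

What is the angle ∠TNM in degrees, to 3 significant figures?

56.4°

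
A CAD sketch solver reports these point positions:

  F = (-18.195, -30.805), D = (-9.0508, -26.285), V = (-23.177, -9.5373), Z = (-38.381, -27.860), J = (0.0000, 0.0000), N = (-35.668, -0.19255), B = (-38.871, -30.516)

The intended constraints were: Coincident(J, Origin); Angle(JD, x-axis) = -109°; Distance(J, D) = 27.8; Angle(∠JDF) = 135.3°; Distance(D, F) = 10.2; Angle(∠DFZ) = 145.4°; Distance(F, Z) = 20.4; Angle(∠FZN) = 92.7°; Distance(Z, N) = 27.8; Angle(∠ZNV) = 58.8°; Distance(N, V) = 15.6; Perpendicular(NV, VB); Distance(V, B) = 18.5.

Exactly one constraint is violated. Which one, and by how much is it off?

Distance(V, B) = 18.5 — off by 7.70.

J = (0.00, 0.00) ✓; JD at -109.0° ✓; |JD| = 27.80 ✓; ∠JDF = 135.3° ✓; |DF| = 10.20 ✓; ∠DFZ = 145.4° ✓; |FZ| = 20.40 ✓; ∠FZN = 92.70° ✓; |ZN| = 27.80 ✓; ∠ZNV = 58.80° ✓; |NV| = 15.60 ✓; ∠(NV, VB) = 90.00° ✓; |VB| = 26.20 ✗.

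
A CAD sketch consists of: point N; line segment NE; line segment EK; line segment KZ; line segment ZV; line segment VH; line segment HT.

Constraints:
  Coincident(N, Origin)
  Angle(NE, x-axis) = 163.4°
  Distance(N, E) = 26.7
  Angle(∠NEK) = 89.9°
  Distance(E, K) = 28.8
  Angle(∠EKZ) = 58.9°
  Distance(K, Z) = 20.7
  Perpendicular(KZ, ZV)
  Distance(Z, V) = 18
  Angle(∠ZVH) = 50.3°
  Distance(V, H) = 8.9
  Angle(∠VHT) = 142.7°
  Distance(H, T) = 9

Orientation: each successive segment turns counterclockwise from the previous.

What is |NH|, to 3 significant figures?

23.9

N is at the origin; NE runs at 163.4° with length 26.7, so E = (-25.6, 7.63). ∠NEK = 89.9° gives EK at -106° from the x-axis; with |EK| = 28.8, K = (-33.8, -20.0). ∠EKZ = 58.9° gives KZ at 14.6° from the x-axis; with |KZ| = 20.7, Z = (-13.7, -14.8). KZ is perpendicular to ZV, so ZV runs at 105°; with |ZV| = 18.0, V = (-18.3, 2.65). ∠ZVH = 50.3° gives VH at -126° from the x-axis; with |VH| = 8.9, H = (-23.5, -4.58). Then |NH| = |H − N| = 23.9.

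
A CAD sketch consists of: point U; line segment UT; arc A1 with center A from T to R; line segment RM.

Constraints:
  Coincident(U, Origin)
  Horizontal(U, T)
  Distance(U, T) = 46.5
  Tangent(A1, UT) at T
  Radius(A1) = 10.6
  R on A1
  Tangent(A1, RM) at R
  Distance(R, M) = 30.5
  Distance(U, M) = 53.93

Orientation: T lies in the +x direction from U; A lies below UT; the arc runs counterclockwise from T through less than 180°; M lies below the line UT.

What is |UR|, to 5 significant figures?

37.367

Checks: |AT| = 10.60 ✓; |AR| = 10.60 ✓; ∠(AR, RM) = 90.00° ✓; |RM| = 30.50 ✓; |UM| = 53.93 ✓.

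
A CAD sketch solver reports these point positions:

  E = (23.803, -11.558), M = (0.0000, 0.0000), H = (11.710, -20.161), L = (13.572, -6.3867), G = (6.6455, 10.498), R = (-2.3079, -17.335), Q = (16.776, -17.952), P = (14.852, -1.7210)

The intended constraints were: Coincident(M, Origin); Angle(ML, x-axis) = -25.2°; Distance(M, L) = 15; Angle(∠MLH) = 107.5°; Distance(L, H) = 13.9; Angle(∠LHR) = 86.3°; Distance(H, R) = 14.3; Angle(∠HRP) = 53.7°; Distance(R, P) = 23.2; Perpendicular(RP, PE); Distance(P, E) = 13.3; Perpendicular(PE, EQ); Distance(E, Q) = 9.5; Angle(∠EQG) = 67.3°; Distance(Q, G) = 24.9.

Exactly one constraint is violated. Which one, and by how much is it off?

Distance(Q, G) = 24.9 — off by 5.30.

M = (0.00, 0.00) ✓; ML at -25.20° ✓; |ML| = 15.00 ✓; ∠MLH = 107.5° ✓; |LH| = 13.90 ✓; ∠LHR = 86.30° ✓; |HR| = 14.30 ✓; ∠HRP = 53.70° ✓; |RP| = 23.20 ✓; ∠(RP, PE) = 90.00° ✓; |PE| = 13.30 ✓; ∠(PE, EQ) = 90.00° ✓; |EQ| = 9.501 ✓; ∠EQG = 67.30° ✓; |QG| = 30.20 ✗.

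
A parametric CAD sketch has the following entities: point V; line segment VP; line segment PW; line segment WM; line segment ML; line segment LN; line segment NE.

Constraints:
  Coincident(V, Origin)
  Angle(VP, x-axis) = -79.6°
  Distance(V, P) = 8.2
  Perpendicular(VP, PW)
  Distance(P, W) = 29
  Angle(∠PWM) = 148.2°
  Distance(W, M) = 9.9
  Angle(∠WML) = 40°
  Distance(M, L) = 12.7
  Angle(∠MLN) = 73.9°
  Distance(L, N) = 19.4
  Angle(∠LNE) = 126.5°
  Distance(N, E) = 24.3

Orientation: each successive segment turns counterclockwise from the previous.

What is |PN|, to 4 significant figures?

30.09

V is at the origin; VP runs at -79.6° with length 8.2, so P = (1.480, -8.065). VP ⟂ PW, so PW runs at 10.40°; with |PW| = 29.0, W = (30.00, -2.830). ∠PWM = 148.2° gives WM at 42.20° from the x-axis; with |WM| = 9.9, M = (37.34, 3.820). ∠WML = 40.0° gives ML at -177.8° from the x-axis; with |ML| = 12.7, L = (24.65, 3.332). ∠MLN = 73.9° gives LN at -71.70° from the x-axis; with |LN| = 19.4, N = (30.74, -15.09). Then |PN| = |N − P| = 30.09.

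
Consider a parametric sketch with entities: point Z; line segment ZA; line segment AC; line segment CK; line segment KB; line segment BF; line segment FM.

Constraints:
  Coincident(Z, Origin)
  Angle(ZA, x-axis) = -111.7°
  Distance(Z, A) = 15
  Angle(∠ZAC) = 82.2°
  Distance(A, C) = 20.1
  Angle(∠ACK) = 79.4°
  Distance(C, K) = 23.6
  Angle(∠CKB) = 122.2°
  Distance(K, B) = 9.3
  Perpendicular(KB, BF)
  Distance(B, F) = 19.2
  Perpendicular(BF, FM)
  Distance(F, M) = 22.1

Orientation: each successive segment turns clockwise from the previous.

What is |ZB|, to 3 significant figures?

12.8

Z is at the origin; ZA runs at -111.7° with length 15.0, so A = (-5.55, -13.9). ∠ZAC = 82.2° gives AC at 150° from the x-axis; with |AC| = 20.1, C = (-23.0, -4.04). ∠ACK = 79.4° gives CK at 49.9° from the x-axis; with |CK| = 23.6, K = (-7.84, 14.0). ∠CKB = 122.2° gives KB at -7.90° from the x-axis; with |KB| = 9.3, B = (1.37, 12.7). Then |ZB| = |B − Z| = 12.8.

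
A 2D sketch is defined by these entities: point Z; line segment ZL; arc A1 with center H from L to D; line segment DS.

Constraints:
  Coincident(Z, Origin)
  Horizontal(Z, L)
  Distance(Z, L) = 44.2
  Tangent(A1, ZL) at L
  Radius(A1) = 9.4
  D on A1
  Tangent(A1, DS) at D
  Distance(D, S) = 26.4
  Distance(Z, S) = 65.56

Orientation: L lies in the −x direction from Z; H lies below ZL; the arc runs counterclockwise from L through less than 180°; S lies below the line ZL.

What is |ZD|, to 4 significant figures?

54.29

Z is at the origin; ZL is horizontal with |ZL| = 44.2 and L on the −x side, so L = (-44.20, 0.000). The tangent condition forces HL to be normal to ZL, so H = L + (0, -9.4) = (-44.20, -9.400). Since HD ⟂ DS (tangency), |HS| = √(9.4² + 26.4²) = 28.02 regardless of where D sits on A1. So S lies on both circle(Z, 65.56) and circle(H, 28.02); the below-ZL intersection is S = (-55.37, -35.10). D is the foot of the tangent from S: D = (-53.58, -8.761).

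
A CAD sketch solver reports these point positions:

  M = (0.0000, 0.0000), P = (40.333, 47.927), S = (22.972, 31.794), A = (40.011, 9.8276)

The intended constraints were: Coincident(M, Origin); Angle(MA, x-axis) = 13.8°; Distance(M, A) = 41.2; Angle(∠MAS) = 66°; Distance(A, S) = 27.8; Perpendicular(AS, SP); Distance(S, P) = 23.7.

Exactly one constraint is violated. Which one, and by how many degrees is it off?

Perpendicular(AS, SP) — off by 5.10°.

M = (0.00, 0.00) ✓; MA at 13.80° ✓; |MA| = 41.20 ✓; ∠MAS = 66.00° ✓; |AS| = 27.80 ✓; ∠(AS, SP) = 84.90° ✗; |SP| = 23.70 ✓.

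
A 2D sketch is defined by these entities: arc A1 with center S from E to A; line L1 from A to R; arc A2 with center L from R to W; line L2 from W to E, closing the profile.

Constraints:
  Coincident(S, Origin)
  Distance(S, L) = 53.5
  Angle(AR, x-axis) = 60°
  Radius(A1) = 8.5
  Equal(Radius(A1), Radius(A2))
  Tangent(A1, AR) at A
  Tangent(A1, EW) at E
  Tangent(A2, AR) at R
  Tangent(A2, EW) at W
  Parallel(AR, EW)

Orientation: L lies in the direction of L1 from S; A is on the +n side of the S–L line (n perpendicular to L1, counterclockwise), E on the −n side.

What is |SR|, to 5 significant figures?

54.171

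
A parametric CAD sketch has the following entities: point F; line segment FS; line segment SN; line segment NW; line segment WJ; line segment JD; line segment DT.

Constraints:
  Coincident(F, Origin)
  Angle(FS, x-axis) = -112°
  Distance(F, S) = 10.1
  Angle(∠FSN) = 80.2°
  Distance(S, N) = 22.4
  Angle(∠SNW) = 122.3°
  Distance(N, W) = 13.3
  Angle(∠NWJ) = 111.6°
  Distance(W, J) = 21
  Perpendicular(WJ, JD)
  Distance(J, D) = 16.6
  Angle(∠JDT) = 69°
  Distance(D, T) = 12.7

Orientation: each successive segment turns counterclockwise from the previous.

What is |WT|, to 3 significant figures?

15.1

F is at the origin; FS runs at -112.0° with length 10.1, so S = (-3.78, -9.36). ∠FSN = 80.2° gives SN at -12.2° from the x-axis; with |SN| = 22.4, N = (18.1, -14.1). ∠SNW = 122.3° gives NW at 45.5° from the x-axis; with |NW| = 13.3, W = (27.4, -4.61). ∠NWJ = 111.6° gives WJ at 114° from the x-axis; with |WJ| = 21.0, J = (18.9, 14.6). The perpendicularity gives JD at right angles to WJ, so JD runs at -156°; with |JD| = 16.6, D = (3.75, 7.86). ∠JDT = 69.0° gives DT at -45.1° from the x-axis; with |DT| = 12.7, T = (12.7, -1.13). Then |WT| = |T − W| = 15.1.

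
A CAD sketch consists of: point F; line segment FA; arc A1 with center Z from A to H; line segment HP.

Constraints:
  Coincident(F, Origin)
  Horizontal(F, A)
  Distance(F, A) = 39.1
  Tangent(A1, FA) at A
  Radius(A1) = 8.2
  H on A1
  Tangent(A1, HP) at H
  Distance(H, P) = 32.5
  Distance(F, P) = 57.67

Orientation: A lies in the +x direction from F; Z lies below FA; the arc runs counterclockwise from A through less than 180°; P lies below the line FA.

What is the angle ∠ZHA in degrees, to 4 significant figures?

37.30°

F is at the origin; F and A share the same y with |FA| = 39.1 and A on the +x side, so A = (39.10, 0.000). The tangent condition forces ZA to be normal to FA, so Z = A + (0, -8.2) = (39.10, -8.200). Since ZH ⟂ HP (tangency), |ZP| = √(8.2² + 32.5²) = 33.52 regardless of where H sits on A1. So P lies on both circle(F, 57.67) and circle(Z, 33.52); the below-FA intersection is P = (39.83, -41.71). H is the foot of the tangent from P: H = (31.19, -10.38).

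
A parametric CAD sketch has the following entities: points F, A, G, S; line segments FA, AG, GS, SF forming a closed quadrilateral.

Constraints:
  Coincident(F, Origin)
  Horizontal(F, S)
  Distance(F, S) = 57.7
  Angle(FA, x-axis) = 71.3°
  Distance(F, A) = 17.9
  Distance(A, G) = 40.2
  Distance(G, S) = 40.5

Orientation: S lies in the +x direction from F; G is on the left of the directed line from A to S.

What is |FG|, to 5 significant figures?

54.861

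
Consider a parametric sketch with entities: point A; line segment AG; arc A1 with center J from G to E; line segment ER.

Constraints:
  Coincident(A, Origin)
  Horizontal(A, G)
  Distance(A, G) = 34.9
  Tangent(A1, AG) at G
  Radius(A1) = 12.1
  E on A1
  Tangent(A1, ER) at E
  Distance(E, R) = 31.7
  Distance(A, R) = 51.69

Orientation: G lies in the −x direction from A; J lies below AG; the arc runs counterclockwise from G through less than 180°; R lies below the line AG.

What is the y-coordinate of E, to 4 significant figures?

-19.29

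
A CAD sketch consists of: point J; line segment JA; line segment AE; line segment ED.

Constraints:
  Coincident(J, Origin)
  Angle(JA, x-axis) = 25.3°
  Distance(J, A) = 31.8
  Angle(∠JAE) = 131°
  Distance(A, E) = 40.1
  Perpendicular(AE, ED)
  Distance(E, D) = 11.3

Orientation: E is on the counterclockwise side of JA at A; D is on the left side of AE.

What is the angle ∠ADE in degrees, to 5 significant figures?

74.262°

J is at the origin; JA runs at 25.3° with length 31.8, so A = 31.8·(cos 25.3°, sin 25.3°) = (28.750, 13.590). ∠JAE = 131.0°, so AE runs at 25.3° + (180° − 131.0°) = 74.300° from the x-axis; with |AE| = 40.1, E = A + 40.1·(cos 74.300°, sin 74.300°) = (39.601, 52.194). AE is perpendicular to ED; with |ED| = 11.3 on the left of AE, D = E + 11.3·(-0.96269, 0.27060) = (28.722, 55.252). Then cos ∠ADE = DA·DE / (|DA||DE|), giving 74.262°.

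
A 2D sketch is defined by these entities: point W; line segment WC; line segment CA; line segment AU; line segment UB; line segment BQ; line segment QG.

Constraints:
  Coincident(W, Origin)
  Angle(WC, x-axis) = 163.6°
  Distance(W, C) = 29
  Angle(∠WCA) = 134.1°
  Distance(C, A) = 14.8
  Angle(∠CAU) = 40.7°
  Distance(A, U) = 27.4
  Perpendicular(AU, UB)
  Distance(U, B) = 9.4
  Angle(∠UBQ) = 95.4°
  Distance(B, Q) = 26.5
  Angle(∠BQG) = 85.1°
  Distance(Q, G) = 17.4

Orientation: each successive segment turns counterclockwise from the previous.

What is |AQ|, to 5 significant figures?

11.937

The perpendicularity gives UB at right angles to AU, so UB runs at 78.800°; with |UB| = 9.4, B = (-11.997, 4.7990). ∠UBQ = 95.4° gives BQ at 163.40° from the x-axis; with |BQ| = 26.5, Q = (-37.393, 12.370). Then |AQ| = |Q − A| = 11.937.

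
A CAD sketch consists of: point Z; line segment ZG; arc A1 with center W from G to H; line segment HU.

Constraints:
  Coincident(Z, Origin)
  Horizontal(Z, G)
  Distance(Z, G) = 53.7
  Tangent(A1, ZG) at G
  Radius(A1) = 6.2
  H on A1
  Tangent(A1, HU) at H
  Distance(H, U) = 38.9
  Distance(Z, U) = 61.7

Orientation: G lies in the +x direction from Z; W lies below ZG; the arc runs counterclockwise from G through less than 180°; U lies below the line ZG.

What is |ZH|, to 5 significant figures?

47.857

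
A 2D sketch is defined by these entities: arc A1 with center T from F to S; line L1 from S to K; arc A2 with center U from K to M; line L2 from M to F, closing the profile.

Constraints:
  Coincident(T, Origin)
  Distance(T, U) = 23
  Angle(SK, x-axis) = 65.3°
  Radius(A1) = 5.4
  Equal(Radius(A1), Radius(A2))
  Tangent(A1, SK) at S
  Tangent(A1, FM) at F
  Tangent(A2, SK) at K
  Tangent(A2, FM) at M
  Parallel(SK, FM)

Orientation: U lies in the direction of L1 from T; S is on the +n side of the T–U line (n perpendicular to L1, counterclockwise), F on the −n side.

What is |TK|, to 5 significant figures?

23.625

Tangency of A1 to both parallel lines with radius 5.4 puts S and F at T ± 5.4·n: S = (-4.9059, 2.2565), F = (4.9059, -2.2565). Equal radii place K and M the same way about U: K = U + 5.4·n = (4.7050, 23.152), M = U − 5.4·n = (14.517, 18.639). Then |TK| = |K − T| = 23.625.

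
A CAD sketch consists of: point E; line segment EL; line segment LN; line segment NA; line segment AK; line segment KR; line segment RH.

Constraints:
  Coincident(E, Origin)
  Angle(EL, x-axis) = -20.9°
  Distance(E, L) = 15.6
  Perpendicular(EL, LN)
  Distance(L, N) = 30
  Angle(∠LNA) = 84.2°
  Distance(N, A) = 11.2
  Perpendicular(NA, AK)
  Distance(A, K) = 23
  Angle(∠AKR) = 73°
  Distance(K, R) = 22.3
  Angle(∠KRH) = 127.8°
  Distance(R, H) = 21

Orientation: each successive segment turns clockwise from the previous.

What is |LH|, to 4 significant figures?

38.91

∠AKR = 73.0° gives KR at -43.70° from the x-axis; with |KR| = 22.3, R = (20.32, -23.42). ∠KRH = 127.8° gives RH at -95.90° from the x-axis; with |RH| = 21.0, H = (18.16, -44.31). Then |LH| = |H − L| = 38.91.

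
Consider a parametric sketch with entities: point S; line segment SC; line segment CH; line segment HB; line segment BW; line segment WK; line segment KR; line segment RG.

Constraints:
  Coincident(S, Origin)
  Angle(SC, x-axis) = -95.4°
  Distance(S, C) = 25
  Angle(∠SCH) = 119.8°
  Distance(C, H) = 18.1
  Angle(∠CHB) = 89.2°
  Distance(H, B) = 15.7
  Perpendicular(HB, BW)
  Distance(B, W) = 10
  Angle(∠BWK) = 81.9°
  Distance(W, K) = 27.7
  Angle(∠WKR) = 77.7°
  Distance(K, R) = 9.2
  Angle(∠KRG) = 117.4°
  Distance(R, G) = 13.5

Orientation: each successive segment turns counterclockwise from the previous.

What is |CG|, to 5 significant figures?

22.746

S is at the origin; SC runs at -95.4° with length 25.0, so C = (-2.3527, -24.889). ∠SCH = 119.8° gives CH at -35.200° from the x-axis; with |CH| = 18.1, H = (12.438, -35.322). ∠CHB = 89.2° gives HB at 55.600° from the x-axis; with |HB| = 15.7, B = (21.308, -22.368). The perpendicularity gives BW at right angles to HB, so BW runs at 145.60°; with |BW| = 10.0, W = (13.056, -16.719). ∠BWK = 81.9° gives WK at -116.30° from the x-axis; with |WK| = 27.7, K = (0.78339, -41.551). ∠WKR = 77.7° gives KR at -14.000° from the x-axis; with |KR| = 9.2, R = (9.7101, -43.777). ∠KRG = 117.4° gives RG at 48.600° from the x-axis; with |RG| = 13.5, G = (18.638, -33.650). Then |CG| = |G − C| = 22.746.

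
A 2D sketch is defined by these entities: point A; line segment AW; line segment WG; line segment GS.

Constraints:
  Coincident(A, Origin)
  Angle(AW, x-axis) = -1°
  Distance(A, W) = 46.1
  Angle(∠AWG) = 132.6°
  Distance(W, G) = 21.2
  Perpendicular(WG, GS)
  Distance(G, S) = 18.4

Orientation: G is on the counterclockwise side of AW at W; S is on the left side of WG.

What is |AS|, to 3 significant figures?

54.7

A is at the origin; AW runs at -1.0° with length 46.1, so W = 46.1·(cos -1.0°, sin -1.0°) = (46.1, -0.805). ∠AWG = 132.6°, so WG runs at -1.0° + (180° − 132.6°) = 46.4° from the x-axis; with |WG| = 21.2, G = W + 21.2·(cos 46.4°, sin 46.4°) = (60.7, 14.5). The perpendicularity gives GS at right angles to WG; with |GS| = 18.4 on the left of WG, S = G + 18.4·(-0.724, 0.690) = (47.4, 27.2). Then |AS| = |S − A| = 54.7.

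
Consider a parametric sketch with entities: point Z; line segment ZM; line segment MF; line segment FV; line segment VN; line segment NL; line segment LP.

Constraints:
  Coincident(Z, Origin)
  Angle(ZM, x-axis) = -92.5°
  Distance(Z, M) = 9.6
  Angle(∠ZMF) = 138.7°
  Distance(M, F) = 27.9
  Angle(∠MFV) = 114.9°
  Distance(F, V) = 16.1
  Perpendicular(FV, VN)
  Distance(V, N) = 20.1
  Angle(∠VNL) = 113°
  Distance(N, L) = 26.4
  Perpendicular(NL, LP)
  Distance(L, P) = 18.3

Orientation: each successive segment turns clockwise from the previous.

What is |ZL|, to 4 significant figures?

4.185

Z is at the origin; ZM runs at -92.5° with length 9.6, so M = (-0.4187, -9.591). ∠ZMF = 138.7° gives MF at -133.8° from the x-axis; with |MF| = 27.9, F = (-19.73, -29.73). ∠MFV = 114.9° gives FV at 161.1° from the x-axis; with |FV| = 16.1, V = (-34.96, -24.51). The perpendicularity gives VN at right angles to FV, so VN runs at 71.10°; with |VN| = 20.1, N = (-28.45, -5.497). ∠VNL = 113.0° gives NL at 4.100° from the x-axis; with |NL| = 26.4, L = (-2.118, -3.609). Then |ZL| = |L − Z| = 4.185.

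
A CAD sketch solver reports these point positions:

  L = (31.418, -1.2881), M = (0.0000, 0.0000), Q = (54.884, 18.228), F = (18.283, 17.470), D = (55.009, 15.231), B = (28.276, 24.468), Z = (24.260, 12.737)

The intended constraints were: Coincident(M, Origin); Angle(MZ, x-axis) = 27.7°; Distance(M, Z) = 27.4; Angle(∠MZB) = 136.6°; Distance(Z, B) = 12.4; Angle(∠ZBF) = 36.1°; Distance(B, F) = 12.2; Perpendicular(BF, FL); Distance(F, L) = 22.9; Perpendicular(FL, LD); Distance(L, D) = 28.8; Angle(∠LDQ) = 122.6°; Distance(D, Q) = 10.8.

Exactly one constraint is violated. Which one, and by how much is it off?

Distance(D, Q) = 10.8 — off by 7.80.

M = (0.00, 0.00) ✓; MZ at 27.70° ✓; |MZ| = 27.40 ✓; ∠MZB = 136.6° ✓; |ZB| = 12.40 ✓; ∠ZBF = 36.10° ✓; |BF| = 12.20 ✓; ∠(BF, FL) = 90.00° ✓; |FL| = 22.90 ✓; ∠(FL, LD) = 90.00° ✓; |LD| = 28.80 ✓; ∠LDQ = 122.6° ✓; |DQ| = 3.000 ✗.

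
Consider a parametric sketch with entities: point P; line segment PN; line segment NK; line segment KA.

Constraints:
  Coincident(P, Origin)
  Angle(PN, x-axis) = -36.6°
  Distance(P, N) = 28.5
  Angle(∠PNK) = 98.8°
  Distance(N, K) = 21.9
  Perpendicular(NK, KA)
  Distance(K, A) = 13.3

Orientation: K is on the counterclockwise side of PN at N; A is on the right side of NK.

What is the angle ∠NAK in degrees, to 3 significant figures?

58.7°

∠PNK = 98.8°, so NK runs at -36.6° + (180° − 98.8°) = 44.6° from the x-axis; with |NK| = 21.9, K = N + 21.9·(cos 44.6°, sin 44.6°) = (38.5, -1.62). The perpendicularity gives KA at right angles to NK; with |KA| = 13.3 on the right of NK, A = K + 13.3·(0.702, -0.712) = (47.8, -11.1). Then cos ∠NAK = AN·AK / (|AN||AK|), giving 58.7°.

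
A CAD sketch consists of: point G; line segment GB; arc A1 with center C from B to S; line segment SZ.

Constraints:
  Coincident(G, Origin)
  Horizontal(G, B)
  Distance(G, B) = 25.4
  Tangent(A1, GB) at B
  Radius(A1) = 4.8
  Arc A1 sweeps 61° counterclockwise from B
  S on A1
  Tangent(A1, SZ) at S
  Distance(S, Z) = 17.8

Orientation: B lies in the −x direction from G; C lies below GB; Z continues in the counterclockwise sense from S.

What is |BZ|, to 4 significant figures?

22.14

G is at the origin; GB is horizontal with |GB| = 25.4 and B on the −x side, so B = (-25.40, 0.000). The tangent condition forces CB to be normal to GB, so C = B + (0, -4.8) = (-25.40, -4.800). On A1, B sits at bearing 90° from C; a 61° counterclockwise sweep puts S at bearing 151°, so S = C + 4.8·(cos 151°, sin 151°) = (-29.60, -2.473). The tangent condition forces CS to be normal to SZ, so SZ runs along (−sin 151°, cos 151°); with |SZ| = 17.8, Z = (-38.23, -18.04). Then |BZ| = |Z − B| = 22.14.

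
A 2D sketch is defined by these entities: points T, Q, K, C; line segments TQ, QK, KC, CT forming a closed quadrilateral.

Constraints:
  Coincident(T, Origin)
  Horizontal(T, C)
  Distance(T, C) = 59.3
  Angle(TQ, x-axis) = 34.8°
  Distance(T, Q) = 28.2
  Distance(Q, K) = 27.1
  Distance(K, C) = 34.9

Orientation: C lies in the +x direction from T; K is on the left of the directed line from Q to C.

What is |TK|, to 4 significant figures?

55.30

Checks: |QK| = 27.10 ✓; |KC| = 34.90 ✓.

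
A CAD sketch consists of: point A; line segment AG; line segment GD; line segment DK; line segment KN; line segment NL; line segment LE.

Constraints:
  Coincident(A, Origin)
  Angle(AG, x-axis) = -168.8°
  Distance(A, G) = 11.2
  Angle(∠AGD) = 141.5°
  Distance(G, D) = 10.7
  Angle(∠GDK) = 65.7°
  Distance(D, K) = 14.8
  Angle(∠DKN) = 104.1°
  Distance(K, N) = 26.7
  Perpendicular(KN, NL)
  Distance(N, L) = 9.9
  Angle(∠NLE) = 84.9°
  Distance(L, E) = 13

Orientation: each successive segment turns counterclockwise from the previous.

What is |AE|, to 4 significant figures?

4.733

A is at the origin; AG runs at -168.8° with length 11.2, so G = (-10.99, -2.175). ∠AGD = 141.5° gives GD at -130.3° from the x-axis; with |GD| = 10.7, D = (-17.91, -10.34). ∠GDK = 65.7° gives DK at -16.00° from the x-axis; with |DK| = 14.8, K = (-3.681, -14.42). ∠DKN = 104.1° gives KN at 59.90° from the x-axis; with |KN| = 26.7, N = (9.710, 8.684). KN ⟂ NL, so NL runs at 149.9°; with |NL| = 9.9, L = (1.145, 13.65). ∠NLE = 84.9° gives LE at -115.0° from the x-axis; with |LE| = 13.0, E = (-4.349, 1.867). Then |AE| = |E − A| = 4.733.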